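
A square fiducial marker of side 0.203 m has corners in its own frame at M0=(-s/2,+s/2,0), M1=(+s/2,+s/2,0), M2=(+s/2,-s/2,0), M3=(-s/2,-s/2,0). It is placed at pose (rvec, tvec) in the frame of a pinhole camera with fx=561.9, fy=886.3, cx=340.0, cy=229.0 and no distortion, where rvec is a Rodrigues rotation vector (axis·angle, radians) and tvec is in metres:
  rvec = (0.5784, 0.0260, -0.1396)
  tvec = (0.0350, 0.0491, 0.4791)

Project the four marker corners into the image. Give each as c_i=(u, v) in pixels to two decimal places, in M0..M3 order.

c0=(286.56, 467.94) c1=(499.27, 431.45) c2=(503.41, 128.03) c3=(236.10, 182.98)

Intrinsics K: fx=561.9, fy=886.3, cx=340.0, cy=229.0
Marker side s = 0.203 m; corners in marker frame (Z=0):
  M0 = (-0.1015, +0.1015, 0)
  M1 = (+0.1015, +0.1015, 0)
  M2 = (+0.1015, -0.1015, 0)
  M3 = (-0.1015, -0.1015, 0)
rvec = (0.5784, 0.0260, -0.1396), |rvec| = θ = 0.59558 rad = 34.124°
Rodrigues: sinθ=0.56099, 1−cosθ=0.17217; R = I + sinθ·[k]× + (1−cosθ)·[k]×²:
    [+0.99021 +0.13879 -0.01470]
    [-0.12419 +0.82815 -0.54657]
    [-0.06368 +0.54305 +0.83728]
t = (0.0350, 0.0491, 0.4791) m
M0: Pc = R·M0+t = (-0.05142, +0.14576, +0.54068); u = 561.9·(-0.05142)/0.54068 + 340.0 = 286.5630, v = 886.3·(+0.14576)/0.54068 + 229.0 = 467.9383
M1: Pc = R·M1+t = (+0.14959, +0.12055, +0.52776); u = 561.9·(+0.14959)/0.52776 + 340.0 = 499.2724, v = 886.3·(+0.12055)/0.52776 + 229.0 = 431.4523
M2: Pc = R·M2+t = (+0.12142, -0.04756, +0.41752); u = 561.9·(+0.12142)/0.41752 + 340.0 = 503.4076, v = 886.3·(-0.04756)/0.41752 + 229.0 = 128.0335
M3: Pc = R·M3+t = (-0.07959, -0.02235, +0.43044); u = 561.9·(-0.07959)/0.43044 + 340.0 = 236.0986, v = 886.3·(-0.02235)/0.43044 + 229.0 = 182.9764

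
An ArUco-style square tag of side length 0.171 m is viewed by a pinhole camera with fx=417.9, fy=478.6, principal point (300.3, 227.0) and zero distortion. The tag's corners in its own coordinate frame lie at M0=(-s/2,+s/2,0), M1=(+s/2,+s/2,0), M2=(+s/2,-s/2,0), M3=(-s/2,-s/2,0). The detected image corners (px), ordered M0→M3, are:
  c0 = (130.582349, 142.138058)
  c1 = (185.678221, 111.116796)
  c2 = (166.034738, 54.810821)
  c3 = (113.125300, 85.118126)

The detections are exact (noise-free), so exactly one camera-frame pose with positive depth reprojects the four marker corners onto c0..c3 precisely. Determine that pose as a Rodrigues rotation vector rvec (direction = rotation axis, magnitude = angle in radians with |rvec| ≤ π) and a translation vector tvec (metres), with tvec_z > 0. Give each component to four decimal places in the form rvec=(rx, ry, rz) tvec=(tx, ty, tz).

Intrinsics K: fx=417.9, fy=478.6, cx=300.3, cy=227.0
Marker side s = 0.171 m; corners in marker frame (Z=0):
  M0 = (-0.0855, +0.0855, 0)
  M1 = (+0.0855, +0.0855, 0)
  M2 = (+0.0855, -0.0855, 0)
  M3 = (-0.0855, -0.0855, 0)
Detected image corners:
  c0 = (130.582349, 142.138058) px
  c1 = (185.678221, 111.116796) px
  c2 = (166.034738, 54.810821) px
  c3 = (113.125300, 85.118126) px
Planar DLT: solve 8×8 A·h = b for H (H[2,2]=1):
  H  [+308.84985 +75.55933 +148.57390]
  H  [-183.79689 +309.64730 +97.82081]
  H  [-0.04591 -0.22100 +1.00000]
B = K⁻¹H; ‖b₁‖=0.854043, ‖b₂‖=0.854043; λ = 2/(‖b₁‖+‖b₂‖) = 1.170902, sign → tz>0 ⇒ λ=+1.170902
r₁ = λ·B[:,0] = (+0.90399,-0.42416,-0.05376); r₂ = λ·B[:,1] = (+0.39766,+0.88029,-0.25877)
r₃ = r₁×r₂ = (+0.15708,+0.21254,+0.96444); SVD([r₁ r₂ r₃]) → R = UVᵀ:
  R  [+0.90399 +0.39766 +0.15708]
  R  [-0.42416 +0.88029 +0.21254]
  R  [-0.05376 -0.25877 +0.96444]
t = (-0.42512, -0.31604, +1.17090) m
tr R = 2.748721; θ = arccos((tr R − 1)/2) = 0.506680 rad = 29.031°
axis k = ((R−Rᵀ)₃₂, (R−Rᵀ)₁₃, (R−Rᵀ)₂₁) / (2 sinθ) = (-0.485610, +0.217239, -0.846752)
rvec = θ·k = (-0.246049, +0.110071, -0.429033)

rvec=(-0.2460, 0.1101, -0.4290) tvec=(-0.4251, -0.3160, 1.1709)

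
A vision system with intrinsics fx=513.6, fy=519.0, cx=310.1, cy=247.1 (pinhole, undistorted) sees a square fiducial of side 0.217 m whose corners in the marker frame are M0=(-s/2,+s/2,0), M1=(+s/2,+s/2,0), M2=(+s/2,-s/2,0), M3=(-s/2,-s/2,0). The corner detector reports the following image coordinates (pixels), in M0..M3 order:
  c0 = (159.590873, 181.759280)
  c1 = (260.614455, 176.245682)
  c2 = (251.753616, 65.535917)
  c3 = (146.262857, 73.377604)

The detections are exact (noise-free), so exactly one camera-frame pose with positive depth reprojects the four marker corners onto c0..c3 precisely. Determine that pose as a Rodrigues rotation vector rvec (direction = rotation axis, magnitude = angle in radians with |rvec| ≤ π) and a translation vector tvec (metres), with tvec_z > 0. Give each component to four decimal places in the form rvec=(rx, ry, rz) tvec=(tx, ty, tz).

rvec=(0.2243, 0.0850, -0.0510) tvec=(-0.2175, -0.2471, 1.0547)

Intrinsics K: fx=513.6, fy=519.0, cx=310.1, cy=247.1
Marker side s = 0.217 m; corners in marker frame (Z=0):
  M0 = (-0.1085, +0.1085, 0)
  M1 = (+0.1085, +0.1085, 0)
  M2 = (+0.1085, -0.1085, 0)
  M3 = (-0.1085, -0.1085, 0)
Detected image corners:
  c0 = (159.590873, 181.759280) px
  c1 = (260.614455, 176.245682) px
  c2 = (251.753616, 65.535917) px
  c3 = (146.262857, 73.377604) px
Planar DLT: solve 8×8 A·h = b for H (H[2,2]=1):
  H  [+458.17331 +93.87629 +204.20355]
  H  [-41.23869 +530.67424 +125.49972]
  H  [-0.08523 +0.20852 +1.00000]
B = K⁻¹H; ‖b₁‖=0.948178, ‖b₂‖=0.948178; λ = 2/(‖b₁‖+‖b₂‖) = 1.054654, sign → tz>0 ⇒ λ=+1.054654
r₁ = λ·B[:,0] = (+0.99511,-0.04101,-0.08988); r₂ = λ·B[:,1] = (+0.05999,+0.97367,+0.21992)
r₃ = r₁×r₂ = (+0.07850,-0.22424,+0.97137); SVD([r₁ r₂ r₃]) → R = UVᵀ:
  R  [+0.99511 +0.05999 +0.07850]
  R  [-0.04101 +0.97367 -0.22424]
  R  [-0.08988 +0.21992 +0.97137]
t = (-0.21745, -0.24710, +1.05465) m
tr R = 2.940147; θ = arccos((tr R − 1)/2) = 0.245262 rad = 14.052°
axis k = ((R−Rᵀ)₃₂, (R−Rᵀ)₁₃, (R−Rᵀ)₂₁) / (2 sinθ) = (+0.914617, +0.346735, -0.207969)
rvec = θ·k = (+0.224321, +0.085041, -0.051007)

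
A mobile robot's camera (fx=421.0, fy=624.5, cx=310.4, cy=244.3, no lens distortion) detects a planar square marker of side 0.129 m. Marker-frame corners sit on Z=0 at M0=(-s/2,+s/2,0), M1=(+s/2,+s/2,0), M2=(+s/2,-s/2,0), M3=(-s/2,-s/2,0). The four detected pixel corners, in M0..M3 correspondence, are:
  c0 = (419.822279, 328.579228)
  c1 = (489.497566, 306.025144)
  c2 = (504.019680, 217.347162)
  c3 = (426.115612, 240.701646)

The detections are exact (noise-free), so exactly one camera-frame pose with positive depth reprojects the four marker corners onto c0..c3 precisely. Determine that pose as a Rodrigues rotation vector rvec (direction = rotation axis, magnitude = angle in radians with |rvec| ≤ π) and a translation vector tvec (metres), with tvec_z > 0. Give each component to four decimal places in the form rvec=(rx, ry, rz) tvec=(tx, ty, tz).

rvec=(0.6511, -0.1709, -0.1497) tvec=(0.2455, 0.0346, 0.6910)

Intrinsics K: fx=421.0, fy=624.5, cx=310.4, cy=244.3
Marker side s = 0.129 m; corners in marker frame (Z=0):
  M0 = (-0.0645, +0.0645, 0)
  M1 = (+0.0645, +0.0645, 0)
  M2 = (+0.0645, -0.0645, 0)
  M3 = (-0.0645, -0.0645, 0)
Detected image corners:
  c0 = (419.822279, 328.579228) px
  c1 = (489.497566, 306.025144) px
  c2 = (504.019680, 217.347162) px
  c3 = (426.115612, 240.701646) px
Planar DLT: solve 8×8 A·h = b for H (H[2,2]=1):
  H  [+643.94053 +326.93119 +459.94769]
  H  [-133.95305 +926.67676 +275.57008]
  H  [+0.16038 +0.88709 +1.00000]
B = K⁻¹H; ‖b₁‖=1.447190, ‖b₂‖=1.447190; λ = 2/(‖b₁‖+‖b₂‖) = 0.690994, sign → tz>0 ⇒ λ=+0.690994
r₁ = λ·B[:,0] = (+0.97520,-0.19157,+0.11082); r₂ = λ·B[:,1] = (+0.08466,+0.78555,+0.61297)
r₃ = r₁×r₂ = (-0.20448,-0.58839,+0.78229); SVD([r₁ r₂ r₃]) → R = UVᵀ:
  R  [+0.97520 +0.08466 -0.20448]
  R  [-0.19157 +0.78555 -0.58839]
  R  [+0.11082 +0.61297 +0.78229]
t = (+0.24546, +0.03460, +0.69099) m
tr R = 2.543049; θ = arccos((tr R − 1)/2) = 0.689563 rad = 39.509°
axis k = ((R−Rᵀ)₃₂, (R−Rᵀ)₁₃, (R−Rᵀ)₂₁) / (2 sinθ) = (+0.944175, -0.247802, -0.217089)
rvec = θ·k = (+0.651068, -0.170875, -0.149697)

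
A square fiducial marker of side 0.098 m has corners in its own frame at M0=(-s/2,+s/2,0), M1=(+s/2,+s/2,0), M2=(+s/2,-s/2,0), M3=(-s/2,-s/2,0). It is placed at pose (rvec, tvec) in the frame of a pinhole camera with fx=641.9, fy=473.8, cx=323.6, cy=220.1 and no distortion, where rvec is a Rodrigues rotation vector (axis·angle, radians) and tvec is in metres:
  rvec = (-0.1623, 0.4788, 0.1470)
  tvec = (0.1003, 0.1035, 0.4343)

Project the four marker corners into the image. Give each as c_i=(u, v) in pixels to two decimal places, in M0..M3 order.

c0=(392.67, 373.71) c1=(536.64, 402.84) c2=(557.49, 288.99) c3=(415.12, 271.90)

Intrinsics K: fx=641.9, fy=473.8, cx=323.6, cy=220.1
Marker side s = 0.098 m; corners in marker frame (Z=0):
  M0 = (-0.0490, +0.0490, 0)
  M1 = (+0.0490, +0.0490, 0)
  M2 = (+0.0490, -0.0490, 0)
  M3 = (-0.0490, -0.0490, 0)
rvec = (-0.1623, 0.4788, 0.1470), |rvec| = θ = 0.52650 rad = 30.166°
Rodrigues: sinθ=0.50251, 1−cosθ=0.13543; R = I + sinθ·[k]× + (1−cosθ)·[k]×²:
    [+0.87744 -0.17827 +0.44533]
    [+0.10234 +0.97657 +0.18929]
    [-0.46864 -0.12052 +0.87513]
t = (0.1003, 0.1035, 0.4343) m
M0: Pc = R·M0+t = (+0.04857, +0.14634, +0.45136); u = 641.9·(+0.04857)/0.45136 + 323.6 = 392.6743, v = 473.8·(+0.14634)/0.45136 + 220.1 = 373.7137
M1: Pc = R·M1+t = (+0.13456, +0.15637, +0.40543); u = 641.9·(+0.13456)/0.40543 + 323.6 = 536.6417, v = 473.8·(+0.15637)/0.40543 + 220.1 = 402.8351
M2: Pc = R·M2+t = (+0.15203, +0.06066, +0.41724); u = 641.9·(+0.15203)/0.41724 + 323.6 = 557.4880, v = 473.8·(+0.06066)/0.41724 + 220.1 = 288.9853
M3: Pc = R·M3+t = (+0.06604, +0.05063, +0.46317); u = 641.9·(+0.06604)/0.46317 + 323.6 = 415.1247, v = 473.8·(+0.05063)/0.46317 + 220.1 = 271.8956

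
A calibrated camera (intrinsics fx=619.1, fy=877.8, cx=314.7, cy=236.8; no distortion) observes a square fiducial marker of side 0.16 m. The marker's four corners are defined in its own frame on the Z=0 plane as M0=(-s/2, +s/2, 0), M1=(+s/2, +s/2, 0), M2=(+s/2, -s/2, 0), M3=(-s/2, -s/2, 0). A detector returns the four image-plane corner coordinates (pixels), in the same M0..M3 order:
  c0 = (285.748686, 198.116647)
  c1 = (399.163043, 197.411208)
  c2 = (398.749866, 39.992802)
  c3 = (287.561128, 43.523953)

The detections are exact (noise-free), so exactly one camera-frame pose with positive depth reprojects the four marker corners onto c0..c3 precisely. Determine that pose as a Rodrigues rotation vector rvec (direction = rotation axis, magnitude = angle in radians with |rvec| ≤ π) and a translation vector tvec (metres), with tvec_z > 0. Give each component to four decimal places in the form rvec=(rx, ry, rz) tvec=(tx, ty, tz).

rvec=(-0.1105, 0.1014, 0.0057) tvec=(0.0393, -0.1183, 0.8817)

Intrinsics K: fx=619.1, fy=877.8, cx=314.7, cy=236.8
Marker side s = 0.16 m; corners in marker frame (Z=0):
  M0 = (-0.0800, +0.0800, 0)
  M1 = (+0.0800, +0.0800, 0)
  M2 = (+0.0800, -0.0800, 0)
  M3 = (-0.0800, -0.0800, 0)
Detected image corners:
  c0 = (285.748686, 198.116647) px
  c1 = (399.163043, 197.411208) px
  c2 = (398.749866, 39.992802) px
  c3 = (287.561128, 43.523953) px
Planar DLT: solve 8×8 A·h = b for H (H[2,2]=1):
  H  [+662.42795 -47.14330 +342.29304]
  H  [-27.08757 +960.03370 +118.99348]
  H  [-0.11490 -0.12458 +1.00000]
B = K⁻¹H; ‖b₁‖=1.134224, ‖b₂‖=1.134224; λ = 2/(‖b₁‖+‖b₂‖) = 0.881660, sign → tz>0 ⇒ λ=+0.881660
r₁ = λ·B[:,0] = (+0.99486,+0.00012,-0.10130); r₂ = λ·B[:,1] = (-0.01130,+0.99389,-0.10984)
r₃ = r₁×r₂ = (+0.10067,+0.11042,+0.98877); SVD([r₁ r₂ r₃]) → R = UVᵀ:
  R  [+0.99486 -0.01130 +0.10067]
  R  [+0.00012 +0.99389 +0.11042]
  R  [-0.10130 -0.10984 +0.98877]
t = (+0.03930, -0.11832, +0.88166) m
tr R = 2.977515; θ = arccos((tr R − 1)/2) = 0.150090 rad = 8.600°
axis k = ((R−Rᵀ)₃₂, (R−Rᵀ)₁₃, (R−Rᵀ)₂₁) / (2 sinθ) = (-0.736502, +0.675355, +0.038204)
rvec = θ·k = (-0.110542, +0.101364, +0.005734)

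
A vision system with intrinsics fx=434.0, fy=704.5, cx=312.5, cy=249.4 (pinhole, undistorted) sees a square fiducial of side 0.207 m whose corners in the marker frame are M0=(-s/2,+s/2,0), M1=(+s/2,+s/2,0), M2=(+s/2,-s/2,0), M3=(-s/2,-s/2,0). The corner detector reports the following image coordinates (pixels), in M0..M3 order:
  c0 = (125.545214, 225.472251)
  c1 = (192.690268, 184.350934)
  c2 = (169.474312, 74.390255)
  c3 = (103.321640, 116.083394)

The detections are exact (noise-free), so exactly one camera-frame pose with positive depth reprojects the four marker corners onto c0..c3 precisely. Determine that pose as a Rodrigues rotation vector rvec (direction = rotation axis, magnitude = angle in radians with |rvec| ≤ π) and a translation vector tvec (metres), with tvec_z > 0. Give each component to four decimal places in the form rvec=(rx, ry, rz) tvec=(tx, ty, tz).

Intrinsics K: fx=434.0, fy=704.5, cx=312.5, cy=249.4
Marker side s = 0.207 m; corners in marker frame (Z=0):
  M0 = (-0.1035, +0.1035, 0)
  M1 = (+0.1035, +0.1035, 0)
  M2 = (+0.1035, -0.1035, 0)
  M3 = (-0.1035, -0.1035, 0)
Detected image corners:
  c0 = (125.545214, 225.472251) px
  c1 = (192.690268, 184.350934) px
  c2 = (169.474312, 74.390255) px
  c3 = (103.321640, 116.083394) px
Planar DLT: solve 8×8 A·h = b for H (H[2,2]=1):
  H  [+315.10884 +101.45336 +147.53192]
  H  [-207.00279 +521.40071 +149.85505]
  H  [-0.04638 -0.05612 +1.00000]
B = K⁻¹H; ‖b₁‖=0.809860, ‖b₂‖=0.809860; λ = 2/(‖b₁‖+‖b₂‖) = 1.234782, sign → tz>0 ⇒ λ=+1.234782
r₁ = λ·B[:,0] = (+0.93776,-0.34254,-0.05726); r₂ = λ·B[:,1] = (+0.33854,+0.93839,-0.06930)
r₃ = r₁×r₂ = (+0.07747,+0.04560,+0.99595); SVD([r₁ r₂ r₃]) → R = UVᵀ:
  R  [+0.93776 +0.33854 +0.07747]
  R  [-0.34254 +0.93839 +0.04560]
  R  [-0.05726 -0.06930 +0.99595]
t = (-0.46935, -0.17447, +1.23478) m
tr R = 2.872101; θ = arccos((tr R − 1)/2) = 0.359563 rad = 20.601°
axis k = ((R−Rᵀ)₃₂, (R−Rᵀ)₁₃, (R−Rᵀ)₂₁) / (2 sinθ) = (-0.163268, +0.191463, -0.967825)
rvec = θ·k = (-0.058705, +0.068843, -0.347994)

rvec=(-0.0587, 0.0688, -0.3480) tvec=(-0.4694, -0.1745, 1.2348)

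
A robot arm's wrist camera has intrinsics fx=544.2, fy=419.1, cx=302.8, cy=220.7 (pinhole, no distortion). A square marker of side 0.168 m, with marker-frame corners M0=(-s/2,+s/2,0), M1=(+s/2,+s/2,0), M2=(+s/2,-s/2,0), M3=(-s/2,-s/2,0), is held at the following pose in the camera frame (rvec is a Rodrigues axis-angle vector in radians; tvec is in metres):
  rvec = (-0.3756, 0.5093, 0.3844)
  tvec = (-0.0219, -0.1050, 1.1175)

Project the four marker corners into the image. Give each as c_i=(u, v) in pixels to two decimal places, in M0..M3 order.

c0=(242.41, 200.75) c1=(307.29, 216.38) c2=(344.03, 161.04) c3=(278.66, 150.15)

Intrinsics K: fx=544.2, fy=419.1, cx=302.8, cy=220.7
Marker side s = 0.168 m; corners in marker frame (Z=0):
  M0 = (-0.0840, +0.0840, 0)
  M1 = (+0.0840, +0.0840, 0)
  M2 = (+0.0840, -0.0840, 0)
  M3 = (-0.0840, -0.0840, 0)
rvec = (-0.3756, 0.5093, 0.3844), |rvec| = θ = 0.74042 rad = 42.423°
Rodrigues: sinθ=0.67460, 1−cosθ=0.26182; R = I + sinθ·[k]× + (1−cosθ)·[k]×²:
    [+0.80556 -0.44158 +0.39507]
    [+0.25887 +0.86206 +0.43571]
    [-0.53298 -0.24871 +0.80875]
t = (-0.0219, -0.1050, 1.1175) m
M0: Pc = R·M0+t = (-0.12666, -0.05433, +1.14138); u = 544.2·(-0.12666)/1.14138 + 302.8 = 242.4096, v = 419.1·(-0.05433)/1.14138 + 220.7 = 200.7499
M1: Pc = R·M1+t = (+0.00867, -0.01084, +1.05184); u = 544.2·(+0.00867)/1.05184 + 302.8 = 307.2877, v = 419.1·(-0.01084)/1.05184 + 220.7 = 216.3801
M2: Pc = R·M2+t = (+0.08286, -0.15567, +1.09362); u = 544.2·(+0.08286)/1.09362 + 302.8 = 344.0321, v = 419.1·(-0.15567)/1.09362 + 220.7 = 161.0447
M3: Pc = R·M3+t = (-0.05247, -0.19916, +1.18316); u = 544.2·(-0.05247)/1.18316 + 302.8 = 278.6645, v = 419.1·(-0.19916)/1.18316 + 220.7 = 150.1541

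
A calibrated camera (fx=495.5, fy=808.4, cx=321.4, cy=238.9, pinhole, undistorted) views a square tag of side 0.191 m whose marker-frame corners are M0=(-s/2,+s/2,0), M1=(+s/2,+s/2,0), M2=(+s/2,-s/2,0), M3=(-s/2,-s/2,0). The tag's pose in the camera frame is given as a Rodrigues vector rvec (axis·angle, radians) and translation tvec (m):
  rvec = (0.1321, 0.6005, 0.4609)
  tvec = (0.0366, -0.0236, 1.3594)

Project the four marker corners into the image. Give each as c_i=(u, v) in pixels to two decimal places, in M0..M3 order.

Intrinsics K: fx=495.5, fy=808.4, cx=321.4, cy=238.9
Marker side s = 0.191 m; corners in marker frame (Z=0):
  M0 = (-0.0955, +0.0955, 0)
  M1 = (+0.0955, +0.0955, 0)
  M2 = (+0.0955, -0.0955, 0)
  M3 = (-0.0955, -0.0955, 0)
rvec = (0.1321, 0.6005, 0.4609), |rvec| = θ = 0.76843 rad = 44.028°
Rodrigues: sinθ=0.69500, 1−cosθ=0.28099; R = I + sinθ·[k]× + (1−cosθ)·[k]×²:
    [+0.72731 -0.37911 +0.57210]
    [+0.45461 +0.89061 +0.01223]
    [-0.51415 +0.25119 +0.82009]
t = (0.0366, -0.0236, 1.3594) m
M0: Pc = R·M0+t = (-0.06906, +0.01804, +1.43249); u = 495.5·(-0.06906)/1.43249 + 321.4 = 297.5109, v = 808.4·(+0.01804)/1.43249 + 238.9 = 249.0791
M1: Pc = R·M1+t = (+0.06985, +0.10487, +1.33429); u = 495.5·(+0.06985)/1.33429 + 321.4 = 347.3405, v = 808.4·(+0.10487)/1.33429 + 238.9 = 302.4362
M2: Pc = R·M2+t = (+0.14226, -0.06524, +1.28631); u = 495.5·(+0.14226)/1.28631 + 321.4 = 376.2013, v = 808.4·(-0.06524)/1.28631 + 238.9 = 197.9006
M3: Pc = R·M3+t = (+0.00335, -0.15207, +1.38451); u = 495.5·(+0.00335)/1.38451 + 321.4 = 322.5979, v = 808.4·(-0.15207)/1.38451 + 238.9 = 150.1092

c0=(297.51, 249.08) c1=(347.34, 302.44) c2=(376.20, 197.90) c3=(322.60, 150.11)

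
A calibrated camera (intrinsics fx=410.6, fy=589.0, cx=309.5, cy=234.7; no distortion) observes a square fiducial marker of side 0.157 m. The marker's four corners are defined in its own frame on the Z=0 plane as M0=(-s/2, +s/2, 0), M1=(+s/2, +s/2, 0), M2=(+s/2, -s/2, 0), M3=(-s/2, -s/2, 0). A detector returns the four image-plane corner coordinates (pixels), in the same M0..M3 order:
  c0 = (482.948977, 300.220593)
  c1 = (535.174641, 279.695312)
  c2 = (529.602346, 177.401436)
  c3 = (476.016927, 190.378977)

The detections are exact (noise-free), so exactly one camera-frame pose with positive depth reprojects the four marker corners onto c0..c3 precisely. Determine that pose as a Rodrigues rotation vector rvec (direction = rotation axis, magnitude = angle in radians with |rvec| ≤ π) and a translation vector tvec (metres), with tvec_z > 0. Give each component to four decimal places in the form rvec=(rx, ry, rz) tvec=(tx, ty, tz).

Intrinsics K: fx=410.6, fy=589.0, cx=309.5, cy=234.7
Marker side s = 0.157 m; corners in marker frame (Z=0):
  M0 = (-0.0785, +0.0785, 0)
  M1 = (+0.0785, +0.0785, 0)
  M2 = (+0.0785, -0.0785, 0)
  M3 = (-0.0785, -0.0785, 0)
Detected image corners:
  c0 = (482.948977, 300.220593) px
  c1 = (535.174641, 279.695312) px
  c2 = (529.602346, 177.401436) px
  c3 = (476.016927, 190.378977) px
Planar DLT: solve 8×8 A·h = b for H (H[2,2]=1):
  H  [+574.89392 +94.36635 +506.93890]
  H  [+4.52970 +700.32030 +237.06498]
  H  [+0.47032 +0.10812 +1.00000]
B = K⁻¹H; ‖b₁‖=1.160522, ‖b₂‖=1.160522; λ = 2/(‖b₁‖+‖b₂‖) = 0.861681, sign → tz>0 ⇒ λ=+0.861681
r₁ = λ·B[:,0] = (+0.90099,-0.15486,+0.40527); r₂ = λ·B[:,1] = (+0.12781,+0.98741,+0.09317)
r₃ = r₁×r₂ = (-0.41459,-0.03215,+0.90944); SVD([r₁ r₂ r₃]) → R = UVᵀ:
  R  [+0.90099 +0.12781 -0.41459]
  R  [-0.15486 +0.98741 -0.03215]
  R  [+0.40527 +0.09317 +0.90944]
t = (+0.41434, +0.00346, +0.86168) m
tr R = 2.797838; θ = arccos((tr R − 1)/2) = 0.453501 rad = 25.984°
axis k = ((R−Rᵀ)₃₂, (R−Rᵀ)₁₃, (R−Rᵀ)₂₁) / (2 sinθ) = (+0.143015, -0.935670, -0.322597)
rvec = θ·k = (+0.064857, -0.424327, -0.146298)

rvec=(0.0649, -0.4243, -0.1463) tvec=(0.4143, 0.0035, 0.8617)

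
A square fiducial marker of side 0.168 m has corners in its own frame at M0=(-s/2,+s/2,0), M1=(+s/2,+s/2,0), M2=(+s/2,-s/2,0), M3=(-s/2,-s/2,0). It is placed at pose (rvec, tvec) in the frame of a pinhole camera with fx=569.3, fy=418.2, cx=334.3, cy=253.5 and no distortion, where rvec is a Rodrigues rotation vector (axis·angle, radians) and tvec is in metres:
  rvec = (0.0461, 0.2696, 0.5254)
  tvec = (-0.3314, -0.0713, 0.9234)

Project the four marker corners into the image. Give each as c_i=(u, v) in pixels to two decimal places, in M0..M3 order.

c0=(70.15, 235.62) c1=(145.43, 273.42) c2=(193.80, 205.84) c3=(114.89, 170.22)

Intrinsics K: fx=569.3, fy=418.2, cx=334.3, cy=253.5
Marker side s = 0.168 m; corners in marker frame (Z=0):
  M0 = (-0.0840, +0.0840, 0)
  M1 = (+0.0840, +0.0840, 0)
  M2 = (+0.0840, -0.0840, 0)
  M3 = (-0.0840, -0.0840, 0)
rvec = (0.0461, 0.2696, 0.5254), |rvec| = θ = 0.59233 rad = 33.938°
Rodrigues: sinθ=0.55830, 1−cosθ=0.17036; R = I + sinθ·[k]× + (1−cosθ)·[k]×²:
    [+0.83067 -0.48918 +0.26587]
    [+0.50125 +0.86493 +0.02533]
    [-0.24235 +0.11223 +0.96368]
t = (-0.3314, -0.0713, 0.9234) m
M0: Pc = R·M0+t = (-0.44227, -0.04075, +0.95318); u = 569.3·(-0.44227)/0.95318 + 334.3 = 70.1509, v = 418.2·(-0.04075)/0.95318 + 253.5 = 235.6213
M1: Pc = R·M1+t = (-0.30271, +0.04346, +0.91247); u = 569.3·(-0.30271)/0.91247 + 334.3 = 145.4333, v = 418.2·(+0.04346)/0.91247 + 253.5 = 273.4180
M2: Pc = R·M2+t = (-0.22053, -0.10185, +0.89362); u = 569.3·(-0.22053)/0.89362 + 334.3 = 193.8043, v = 418.2·(-0.10185)/0.89362 + 253.5 = 205.8357
M3: Pc = R·M3+t = (-0.36009, -0.18606, +0.93433); u = 569.3·(-0.36009)/0.93433 + 334.3 = 114.8948, v = 418.2·(-0.18606)/0.93433 + 253.5 = 170.2212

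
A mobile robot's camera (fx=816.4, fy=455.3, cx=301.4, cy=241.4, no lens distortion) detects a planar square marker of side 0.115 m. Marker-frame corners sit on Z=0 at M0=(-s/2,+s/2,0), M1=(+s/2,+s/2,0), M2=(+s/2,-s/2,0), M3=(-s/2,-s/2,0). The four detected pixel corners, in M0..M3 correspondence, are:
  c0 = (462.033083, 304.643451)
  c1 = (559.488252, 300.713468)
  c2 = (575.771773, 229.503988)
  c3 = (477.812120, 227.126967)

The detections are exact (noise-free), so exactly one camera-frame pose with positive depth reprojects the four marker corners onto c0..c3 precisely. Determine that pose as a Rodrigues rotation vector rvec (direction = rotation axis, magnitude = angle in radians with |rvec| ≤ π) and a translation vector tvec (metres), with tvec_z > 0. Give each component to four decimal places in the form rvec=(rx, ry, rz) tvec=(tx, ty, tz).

Intrinsics K: fx=816.4, fy=455.3, cx=301.4, cy=241.4
Marker side s = 0.115 m; corners in marker frame (Z=0):
  M0 = (-0.0575, +0.0575, 0)
  M1 = (+0.0575, +0.0575, 0)
  M2 = (+0.0575, -0.0575, 0)
  M3 = (-0.0575, -0.0575, 0)
Detected image corners:
  c0 = (462.033083, 304.643451) px
  c1 = (559.488252, 300.713468) px
  c2 = (575.771773, 229.503988) px
  c3 = (477.812120, 227.126967) px
Planar DLT: solve 8×8 A·h = b for H (H[2,2]=1):
  H  [+1233.11214 -53.28083 +520.77632]
  H  [+189.25359 +689.59165 +265.83577]
  H  [+0.73925 +0.16619 +1.00000]
B = K⁻¹H; ‖b₁‖=1.441693, ‖b₂‖=1.441693; λ = 2/(‖b₁‖+‖b₂‖) = 0.693629, sign → tz>0 ⇒ λ=+0.693629
r₁ = λ·B[:,0] = (+0.85837,+0.01645,+0.51276); r₂ = λ·B[:,1] = (-0.08783,+0.98944,+0.11527)
r₃ = r₁×r₂ = (-0.50545,-0.14398,+0.85076); SVD([r₁ r₂ r₃]) → R = UVᵀ:
  R  [+0.85837 -0.08783 -0.50545]
  R  [+0.01645 +0.98944 -0.14398]
  R  [+0.51276 +0.11527 +0.85076]
t = (+0.18639, +0.03723, +0.69363) m
tr R = 2.698573; θ = arccos((tr R − 1)/2) = 0.556164 rad = 31.866°
axis k = ((R−Rᵀ)₃₂, (R−Rᵀ)₁₃, (R−Rᵀ)₂₁) / (2 sinθ) = (+0.245538, -0.964343, +0.098761)
rvec = θ·k = (+0.136559, -0.536333, +0.054927)

rvec=(0.1366, -0.5363, 0.0549) tvec=(0.1864, 0.0372, 0.6936)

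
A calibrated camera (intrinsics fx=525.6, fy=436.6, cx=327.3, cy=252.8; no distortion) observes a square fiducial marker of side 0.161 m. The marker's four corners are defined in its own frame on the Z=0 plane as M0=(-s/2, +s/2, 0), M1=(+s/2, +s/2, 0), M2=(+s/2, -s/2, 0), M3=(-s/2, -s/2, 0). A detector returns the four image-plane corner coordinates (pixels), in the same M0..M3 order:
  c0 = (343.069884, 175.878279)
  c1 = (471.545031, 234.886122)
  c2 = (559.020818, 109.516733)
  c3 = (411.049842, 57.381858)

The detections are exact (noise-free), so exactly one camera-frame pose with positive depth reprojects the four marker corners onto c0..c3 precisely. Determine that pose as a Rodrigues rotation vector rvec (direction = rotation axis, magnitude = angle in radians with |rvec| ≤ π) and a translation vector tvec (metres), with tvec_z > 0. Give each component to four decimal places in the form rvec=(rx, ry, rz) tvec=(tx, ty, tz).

Intrinsics K: fx=525.6, fy=436.6, cx=327.3, cy=252.8
Marker side s = 0.161 m; corners in marker frame (Z=0):
  M0 = (-0.0805, +0.0805, 0)
  M1 = (+0.0805, +0.0805, 0)
  M2 = (+0.0805, -0.0805, 0)
  M3 = (-0.0805, -0.0805, 0)
Detected image corners:
  c0 = (343.069884, 175.878279) px
  c1 = (471.545031, 234.886122) px
  c2 = (559.020818, 109.516733) px
  c3 = (411.049842, 57.381858) px
Planar DLT: solve 8×8 A·h = b for H (H[2,2]=1):
  H  [+589.75277 -238.66082 +441.16140]
  H  [+259.94888 +834.39781 +145.73484]
  H  [-0.59650 +0.54063 +1.00000]
B = K⁻¹H; ‖b₁‖=1.863178, ‖b₂‖=1.863178; λ = 2/(‖b₁‖+‖b₂‖) = 0.536717, sign → tz>0 ⇒ λ=+0.536717
r₁ = λ·B[:,0] = (+0.80159,+0.50493,-0.32015); r₂ = λ·B[:,1] = (-0.42440,+0.85772,+0.29017)
r₃ = r₁×r₂ = (+0.42111,-0.09672,+0.90184); SVD([r₁ r₂ r₃]) → R = UVᵀ:
  R  [+0.80159 -0.42440 +0.42111]
  R  [+0.50493 +0.85772 -0.09672]
  R  [-0.32015 +0.29017 +0.90184]
t = (+0.11627, -0.13162, +0.53672) m
tr R = 2.561149; θ = arccos((tr R − 1)/2) = 0.675212 rad = 38.687°
axis k = ((R−Rᵀ)₃₂, (R−Rᵀ)₁₃, (R−Rᵀ)₂₁) / (2 sinθ) = (+0.309479, +0.592953, +0.743391)
rvec = θ·k = (+0.208964, +0.400369, +0.501946)

rvec=(0.2090, 0.4004, 0.5019) tvec=(0.1163, -0.1316, 0.5367)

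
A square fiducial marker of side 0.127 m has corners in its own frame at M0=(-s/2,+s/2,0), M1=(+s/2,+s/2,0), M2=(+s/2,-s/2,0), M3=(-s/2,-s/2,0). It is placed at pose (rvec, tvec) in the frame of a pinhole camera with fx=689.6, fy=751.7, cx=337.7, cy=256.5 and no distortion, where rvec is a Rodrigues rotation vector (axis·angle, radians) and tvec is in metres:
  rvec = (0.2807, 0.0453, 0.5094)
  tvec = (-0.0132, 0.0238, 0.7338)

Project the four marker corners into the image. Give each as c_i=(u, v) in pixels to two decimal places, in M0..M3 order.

Intrinsics K: fx=689.6, fy=751.7, cx=337.7, cy=256.5
Marker side s = 0.127 m; corners in marker frame (Z=0):
  M0 = (-0.0635, +0.0635, 0)
  M1 = (+0.0635, +0.0635, 0)
  M2 = (+0.0635, -0.0635, 0)
  M3 = (-0.0635, -0.0635, 0)
rvec = (0.2807, 0.0453, 0.5094), |rvec| = θ = 0.58338 rad = 33.425°
Rodrigues: sinθ=0.55085, 1−cosθ=0.16539; R = I + sinθ·[k]× + (1−cosθ)·[k]×²:
    [+0.87290 -0.47481 +0.11226]
    [+0.48717 +0.83560 -0.25383]
    [+0.02672 +0.27626 +0.96071]
t = (-0.0132, 0.0238, 0.7338) m
M0: Pc = R·M0+t = (-0.09878, +0.04593, +0.74965); u = 689.6·(-0.09878)/0.74965 + 337.7 = 246.8326, v = 751.7·(+0.04593)/0.74965 + 256.5 = 302.5511
M1: Pc = R·M1+t = (+0.01208, +0.10780, +0.75304); u = 689.6·(+0.01208)/0.75304 + 337.7 = 348.7607, v = 751.7·(+0.10780)/0.75304 + 256.5 = 364.1046
M2: Pc = R·M2+t = (+0.07238, +0.00167, +0.71795); u = 689.6·(+0.07238)/0.71795 + 337.7 = 407.2212, v = 751.7·(+0.00167)/0.71795 + 256.5 = 258.2534
M3: Pc = R·M3+t = (-0.03848, -0.06020, +0.71456); u = 689.6·(-0.03848)/0.71456 + 337.7 = 300.5659, v = 751.7·(-0.06020)/0.71456 + 256.5 = 193.1751

c0=(246.83, 302.55) c1=(348.76, 364.10) c2=(407.22, 258.25) c3=(300.57, 193.18)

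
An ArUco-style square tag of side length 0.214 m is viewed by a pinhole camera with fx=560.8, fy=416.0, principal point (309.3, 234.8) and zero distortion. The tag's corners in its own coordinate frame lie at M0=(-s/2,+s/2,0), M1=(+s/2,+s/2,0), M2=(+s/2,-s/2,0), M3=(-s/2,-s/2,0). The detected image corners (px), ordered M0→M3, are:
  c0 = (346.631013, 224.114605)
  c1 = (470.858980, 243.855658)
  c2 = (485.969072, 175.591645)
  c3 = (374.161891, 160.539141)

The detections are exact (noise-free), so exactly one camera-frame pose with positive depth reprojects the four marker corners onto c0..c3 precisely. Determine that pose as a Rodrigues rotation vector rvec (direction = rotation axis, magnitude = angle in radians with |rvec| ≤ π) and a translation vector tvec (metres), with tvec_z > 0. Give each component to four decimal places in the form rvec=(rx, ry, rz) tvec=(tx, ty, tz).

rvec=(-0.5944, 0.1285, 0.2691) tvec=(0.1983, -0.0874, 1.0155)

Intrinsics K: fx=560.8, fy=416.0, cx=309.3, cy=234.8
Marker side s = 0.214 m; corners in marker frame (Z=0):
  M0 = (-0.1070, +0.1070, 0)
  M1 = (+0.1070, +0.1070, 0)
  M2 = (+0.1070, -0.1070, 0)
  M3 = (-0.1070, -0.1070, 0)
Detected image corners:
  c0 = (346.631013, 224.114605) px
  c1 = (470.858980, 243.855658) px
  c2 = (485.969072, 175.591645) px
  c3 = (374.161891, 160.539141) px
Planar DLT: solve 8×8 A·h = b for H (H[2,2]=1):
  H  [+468.75563 -321.14220 +418.78524]
  H  [+41.80736 +201.92347 +198.98768]
  H  [-0.19335 -0.52673 +1.00000]
B = K⁻¹H; ‖b₁‖=0.984710, ‖b₂‖=0.984710; λ = 2/(‖b₁‖+‖b₂‖) = 1.015527, sign → tz>0 ⇒ λ=+1.015527
r₁ = λ·B[:,0] = (+0.95714,+0.21289,-0.19635); r₂ = λ·B[:,1] = (-0.28652,+0.79484,-0.53491)
r₃ = r₁×r₂ = (+0.04220,+0.56824,+0.82178); SVD([r₁ r₂ r₃]) → R = UVᵀ:
  R  [+0.95714 -0.28652 +0.04220]
  R  [+0.21289 +0.79484 +0.56824]
  R  [-0.19635 -0.53491 +0.82178]
t = (+0.19826, -0.08742, +1.01553) m
tr R = 2.573766; θ = arccos((tr R − 1)/2) = 0.665055 rad = 38.105°
axis k = ((R−Rᵀ)₃₂, (R−Rᵀ)₁₃, (R−Rᵀ)₂₁) / (2 sinθ) = (-0.893817, +0.193283, +0.404639)
rvec = θ·k = (-0.594437, +0.128544, +0.269107)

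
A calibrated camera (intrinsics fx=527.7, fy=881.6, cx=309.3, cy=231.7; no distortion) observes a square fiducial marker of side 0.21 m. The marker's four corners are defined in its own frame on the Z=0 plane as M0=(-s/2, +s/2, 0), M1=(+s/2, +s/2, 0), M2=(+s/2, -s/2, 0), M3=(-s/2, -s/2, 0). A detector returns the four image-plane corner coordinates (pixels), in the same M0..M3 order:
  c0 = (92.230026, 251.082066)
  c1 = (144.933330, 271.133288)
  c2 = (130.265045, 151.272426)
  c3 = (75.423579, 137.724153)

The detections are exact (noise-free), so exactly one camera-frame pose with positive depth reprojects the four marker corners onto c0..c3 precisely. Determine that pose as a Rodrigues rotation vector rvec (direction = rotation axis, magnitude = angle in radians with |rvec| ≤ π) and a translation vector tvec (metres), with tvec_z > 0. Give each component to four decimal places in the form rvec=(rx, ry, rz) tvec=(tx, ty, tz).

rvec=(0.4273, 0.4939, 0.0504) tvec=(-0.5544, -0.0457, 1.4685)

Intrinsics K: fx=527.7, fy=881.6, cx=309.3, cy=231.7
Marker side s = 0.21 m; corners in marker frame (Z=0):
  M0 = (-0.1050, +0.1050, 0)
  M1 = (+0.1050, +0.1050, 0)
  M2 = (+0.1050, -0.1050, 0)
  M3 = (-0.1050, -0.1050, 0)
Detected image corners:
  c0 = (92.230026, 251.082066) px
  c1 = (144.933330, 271.133288) px
  c2 = (130.265045, 151.272426) px
  c3 = (75.423579, 137.724153) px
Planar DLT: solve 8×8 A·h = b for H (H[2,2]=1):
  H  [+222.06201 +105.97275 +110.08028]
  H  [+18.44980 +611.33220 +204.24030]
  H  [-0.30573 +0.27882 +1.00000]
B = K⁻¹H; ‖b₁‖=0.680980, ‖b₂‖=0.680980; λ = 2/(‖b₁‖+‖b₂‖) = 1.468472, sign → tz>0 ⇒ λ=+1.468472
r₁ = λ·B[:,0] = (+0.88109,+0.14872,-0.44895); r₂ = λ·B[:,1] = (+0.05491,+0.91068,+0.40945)
r₃ = r₁×r₂ = (+0.46975,-0.38541,+0.79423); SVD([r₁ r₂ r₃]) → R = UVᵀ:
  R  [+0.88109 +0.05491 +0.46975]
  R  [+0.14872 +0.91068 -0.38541]
  R  [-0.44895 +0.40945 +0.79423]
t = (-0.55438, -0.04574, +1.46847) m
tr R = 2.586000; θ = arccos((tr R − 1)/2) = 0.655079 rad = 37.533°
axis k = ((R−Rᵀ)₃₂, (R−Rᵀ)₁₃, (R−Rᵀ)₂₁) / (2 sinθ) = (+0.652355, +0.753992, +0.076994)
rvec = θ·k = (+0.427344, +0.493924, +0.050437)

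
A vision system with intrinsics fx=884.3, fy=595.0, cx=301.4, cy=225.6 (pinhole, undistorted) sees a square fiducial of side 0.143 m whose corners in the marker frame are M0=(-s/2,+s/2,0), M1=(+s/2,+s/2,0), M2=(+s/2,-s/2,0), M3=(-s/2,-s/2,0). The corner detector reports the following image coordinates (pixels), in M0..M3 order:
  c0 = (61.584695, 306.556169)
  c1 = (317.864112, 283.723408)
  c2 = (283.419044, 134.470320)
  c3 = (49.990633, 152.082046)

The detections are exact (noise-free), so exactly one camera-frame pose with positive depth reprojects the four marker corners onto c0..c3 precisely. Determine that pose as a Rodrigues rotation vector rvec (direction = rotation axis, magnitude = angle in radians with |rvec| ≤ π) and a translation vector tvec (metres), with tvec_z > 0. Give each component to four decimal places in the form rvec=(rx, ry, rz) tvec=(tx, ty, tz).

Intrinsics K: fx=884.3, fy=595.0, cx=301.4, cy=225.6
Marker side s = 0.143 m; corners in marker frame (Z=0):
  M0 = (-0.0715, +0.0715, 0)
  M1 = (+0.0715, +0.0715, 0)
  M2 = (+0.0715, -0.0715, 0)
  M3 = (-0.0715, -0.0715, 0)
Detected image corners:
  c0 = (61.584695, 306.556169) px
  c1 = (317.864112, 283.723408) px
  c2 = (283.419044, 134.470320) px
  c3 = (49.990633, 152.082046) px
Planar DLT: solve 8×8 A·h = b for H (H[2,2]=1):
  H  [+1735.47566 +42.99494 +178.99299]
  H  [-107.30835 +915.60065 +215.47782]
  H  [+0.15162 -0.66688 +1.00000]
B = K⁻¹H; ‖b₁‖=1.931570, ‖b₂‖=1.931570; λ = 2/(‖b₁‖+‖b₂‖) = 0.517714, sign → tz>0 ⇒ λ=+0.517714
r₁ = λ·B[:,0] = (+0.98928,-0.12313,+0.07849); r₂ = λ·B[:,1] = (+0.14284,+0.92758,-0.34525)
r₃ = r₁×r₂ = (-0.03030,+0.35276,+0.93522); SVD([r₁ r₂ r₃]) → R = UVᵀ:
  R  [+0.98928 +0.14284 -0.03030]
  R  [-0.12313 +0.92758 +0.35276]
  R  [+0.07849 -0.34525 +0.93522]
t = (-0.07166, -0.00881, +0.51771) m
tr R = 2.852079; θ = arccos((tr R − 1)/2) = 0.387016 rad = 22.174°
axis k = ((R−Rᵀ)₃₂, (R−Rᵀ)₁₃, (R−Rᵀ)₂₁) / (2 sinθ) = (-0.924702, -0.144123, -0.352355)
rvec = θ·k = (-0.357874, -0.055778, -0.136367)

rvec=(-0.3579, -0.0558, -0.1364) tvec=(-0.0717, -0.0088, 0.5177)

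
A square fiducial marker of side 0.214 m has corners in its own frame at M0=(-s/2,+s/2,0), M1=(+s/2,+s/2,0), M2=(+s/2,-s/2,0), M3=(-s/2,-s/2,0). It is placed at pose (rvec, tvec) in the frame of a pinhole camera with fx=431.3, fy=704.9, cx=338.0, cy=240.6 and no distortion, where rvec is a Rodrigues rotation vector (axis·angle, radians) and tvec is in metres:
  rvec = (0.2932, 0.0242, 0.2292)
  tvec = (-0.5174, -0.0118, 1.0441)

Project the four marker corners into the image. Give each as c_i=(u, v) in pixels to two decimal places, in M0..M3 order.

c0=(78.91, 282.30) c1=(162.93, 314.11) c2=(172.30, 180.03) c3=(83.17, 146.01)

Intrinsics K: fx=431.3, fy=704.9, cx=338.0, cy=240.6
Marker side s = 0.214 m; corners in marker frame (Z=0):
  M0 = (-0.1070, +0.1070, 0)
  M1 = (+0.1070, +0.1070, 0)
  M2 = (+0.1070, -0.1070, 0)
  M3 = (-0.1070, -0.1070, 0)
rvec = (0.2932, 0.0242, 0.2292), |rvec| = θ = 0.37294 rad = 21.368°
Rodrigues: sinθ=0.36436, 1−cosθ=0.06874; R = I + sinθ·[k]× + (1−cosθ)·[k]×²:
    [+0.97375 -0.22042 +0.05686]
    [+0.22743 +0.93155 -0.28371]
    [+0.00957 +0.28919 +0.95722]
t = (-0.5174, -0.0118, 1.0441) m
M0: Pc = R·M0+t = (-0.64518, +0.06354, +1.07402); u = 431.3·(-0.64518)/1.07402 + 338.0 = 78.9133, v = 704.9·(+0.06354)/1.07402 + 240.6 = 282.3030
M1: Pc = R·M1+t = (-0.43679, +0.11221, +1.07607); u = 431.3·(-0.43679)/1.07607 + 338.0 = 162.9282, v = 704.9·(+0.11221)/1.07607 + 240.6 = 314.1060
M2: Pc = R·M2+t = (-0.38962, -0.08714, +1.01418); u = 431.3·(-0.38962)/1.01418 + 338.0 = 172.3046, v = 704.9·(-0.08714)/1.01418 + 240.6 = 180.0334
M3: Pc = R·M3+t = (-0.59801, -0.13581, +1.01213); u = 431.3·(-0.59801)/1.01213 + 338.0 = 83.1716, v = 704.9·(-0.13581)/1.01213 + 240.6 = 146.0145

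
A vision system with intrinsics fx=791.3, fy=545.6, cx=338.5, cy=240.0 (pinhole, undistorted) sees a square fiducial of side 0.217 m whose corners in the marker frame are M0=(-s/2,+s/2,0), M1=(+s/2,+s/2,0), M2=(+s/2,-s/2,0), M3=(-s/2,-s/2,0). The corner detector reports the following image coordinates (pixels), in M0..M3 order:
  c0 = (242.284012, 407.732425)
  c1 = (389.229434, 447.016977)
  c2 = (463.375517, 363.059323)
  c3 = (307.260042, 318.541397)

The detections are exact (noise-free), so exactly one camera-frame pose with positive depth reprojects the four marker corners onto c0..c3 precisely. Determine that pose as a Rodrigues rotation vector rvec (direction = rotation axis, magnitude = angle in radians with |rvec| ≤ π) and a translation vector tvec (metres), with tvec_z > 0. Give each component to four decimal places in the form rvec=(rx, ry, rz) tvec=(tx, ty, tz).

rvec=(0.3723, -0.0462, 0.4269) tvec=(0.0153, 0.2756, 1.0306)

Intrinsics K: fx=791.3, fy=545.6, cx=338.5, cy=240.0
Marker side s = 0.217 m; corners in marker frame (Z=0):
  M0 = (-0.1085, +0.1085, 0)
  M1 = (+0.1085, +0.1085, 0)
  M2 = (+0.1085, -0.1085, 0)
  M3 = (-0.1085, -0.1085, 0)
Detected image corners:
  c0 = (242.284012, 407.732425) px
  c1 = (389.229434, 447.016977) px
  c2 = (463.375517, 363.059323) px
  c3 = (307.260042, 318.541397) px
Planar DLT: solve 8×8 A·h = b for H (H[2,2]=1):
  H  [+738.71900 -204.16431 +350.24716]
  H  [+237.78467 +526.63521 +385.91771]
  H  [+0.11749 +0.33281 +1.00000]
B = K⁻¹H; ‖b₁‖=0.970346, ‖b₂‖=0.970346; λ = 2/(‖b₁‖+‖b₂‖) = 1.030560, sign → tz>0 ⇒ λ=+1.030560
r₁ = λ·B[:,0] = (+0.91028,+0.39588,+0.12108); r₂ = λ·B[:,1] = (-0.41262,+0.84387,+0.34298)
r₃ = r₁×r₂ = (+0.03360,-0.36217,+0.93151); SVD([r₁ r₂ r₃]) → R = UVᵀ:
  R  [+0.91028 -0.41262 +0.03360]
  R  [+0.39588 +0.84387 -0.36217]
  R  [+0.12108 +0.34298 +0.93151]
t = (+0.01530, +0.27562, +1.03056) m
tr R = 2.685657; θ = arccos((tr R − 1)/2) = 0.568279 rad = 32.560°
axis k = ((R−Rᵀ)₃₂, (R−Rᵀ)₁₃, (R−Rᵀ)₂₁) / (2 sinθ) = (+0.655126, -0.081272, +0.751136)
rvec = θ·k = (+0.372294, -0.046185, +0.426855)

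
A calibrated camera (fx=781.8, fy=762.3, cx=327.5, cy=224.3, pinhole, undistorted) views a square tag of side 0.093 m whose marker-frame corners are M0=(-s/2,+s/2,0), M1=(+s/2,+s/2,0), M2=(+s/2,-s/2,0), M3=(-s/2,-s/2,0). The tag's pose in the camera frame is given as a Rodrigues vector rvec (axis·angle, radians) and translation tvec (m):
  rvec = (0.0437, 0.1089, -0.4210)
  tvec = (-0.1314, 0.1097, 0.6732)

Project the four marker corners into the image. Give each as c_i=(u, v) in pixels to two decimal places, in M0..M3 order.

c0=(149.72, 416.10) c1=(245.49, 376.18) c2=(200.56, 279.68) c3=(105.24, 321.22)

Intrinsics K: fx=781.8, fy=762.3, cx=327.5, cy=224.3
Marker side s = 0.093 m; corners in marker frame (Z=0):
  M0 = (-0.0465, +0.0465, 0)
  M1 = (+0.0465, +0.0465, 0)
  M2 = (+0.0465, -0.0465, 0)
  M3 = (-0.0465, -0.0465, 0)
rvec = (0.0437, 0.1089, -0.4210), |rvec| = θ = 0.43705 rad = 25.041°
Rodrigues: sinθ=0.42327, 1−cosθ=0.09399; R = I + sinθ·[k]× + (1−cosθ)·[k]×²:
    [+0.90695 +0.41007 +0.09641]
    [-0.40538 +0.91184 -0.06488]
    [-0.11452 +0.01976 +0.99322]
t = (-0.1314, 0.1097, 0.6732) m
M0: Pc = R·M0+t = (-0.15450, +0.17095, +0.67944); u = 781.8·(-0.15450)/0.67944 + 327.5 = 149.7195, v = 762.3·(+0.17095)/0.67944 + 224.3 = 416.0978
M1: Pc = R·M1+t = (-0.07016, +0.13325, +0.66879); u = 781.8·(-0.07016)/0.66879 + 327.5 = 245.4863, v = 762.3·(+0.13325)/0.66879 + 224.3 = 376.1805
M2: Pc = R·M2+t = (-0.10830, +0.04845, +0.66696); u = 781.8·(-0.10830)/0.66696 + 327.5 = 200.5574, v = 762.3·(+0.04845)/0.66696 + 224.3 = 279.6751
M3: Pc = R·M3+t = (-0.19264, +0.08615, +0.67761); u = 781.8·(-0.19264)/0.67761 + 327.5 = 105.2370, v = 762.3·(+0.08615)/0.67761 + 224.3 = 321.2175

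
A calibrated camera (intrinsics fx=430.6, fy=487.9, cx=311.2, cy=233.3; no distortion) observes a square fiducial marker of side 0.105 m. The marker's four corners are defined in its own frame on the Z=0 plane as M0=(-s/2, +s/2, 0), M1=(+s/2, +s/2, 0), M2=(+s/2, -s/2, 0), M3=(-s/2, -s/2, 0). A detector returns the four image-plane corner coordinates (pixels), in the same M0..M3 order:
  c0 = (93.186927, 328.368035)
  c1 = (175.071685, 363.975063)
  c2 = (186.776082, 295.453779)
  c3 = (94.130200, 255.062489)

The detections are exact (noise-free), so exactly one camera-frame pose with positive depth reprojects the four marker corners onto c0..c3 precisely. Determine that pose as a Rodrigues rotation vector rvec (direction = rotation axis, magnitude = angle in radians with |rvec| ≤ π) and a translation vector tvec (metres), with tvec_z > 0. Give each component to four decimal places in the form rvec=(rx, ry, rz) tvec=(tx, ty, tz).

rvec=(0.6028, 0.1063, 0.3591) tvec=(-0.1966, 0.0794, 0.4864)

Intrinsics K: fx=430.6, fy=487.9, cx=311.2, cy=233.3
Marker side s = 0.105 m; corners in marker frame (Z=0):
  M0 = (-0.0525, +0.0525, 0)
  M1 = (+0.0525, +0.0525, 0)
  M2 = (+0.0525, -0.0525, 0)
  M3 = (-0.0525, -0.0525, 0)
Detected image corners:
  c0 = (93.186927, 328.368035) px
  c1 = (175.071685, 363.975063) px
  c2 = (186.776082, 295.453779) px
  c3 = (94.130200, 255.062489) px
Planar DLT: solve 8×8 A·h = b for H (H[2,2]=1):
  H  [+829.68270 +101.10409 +137.12525]
  H  [+364.44347 +1040.54949 +312.91542]
  H  [+0.01272 +1.17535 +1.00000]
B = K⁻¹H; ‖b₁‖=2.055798, ‖b₂‖=2.055798; λ = 2/(‖b₁‖+‖b₂‖) = 0.486429, sign → tz>0 ⇒ λ=+0.486429
r₁ = λ·B[:,0] = (+0.93278,+0.36039,+0.00619); r₂ = λ·B[:,1] = (-0.29898,+0.76403,+0.57172)
r₃ = r₁×r₂ = (+0.20131,-0.53514,+0.82042); SVD([r₁ r₂ r₃]) → R = UVᵀ:
  R  [+0.93278 -0.29898 +0.20131]
  R  [+0.36039 +0.76403 -0.53514]
  R  [+0.00619 +0.57172 +0.82042]
t = (-0.19664, +0.07938, +0.48643) m
tr R = 2.517235; θ = arccos((tr R − 1)/2) = 0.709608 rad = 40.658°
axis k = ((R−Rᵀ)₃₂, (R−Rᵀ)₁₃, (R−Rᵀ)₂₁) / (2 sinθ) = (+0.849431, +0.149743, +0.506009)
rvec = θ·k = (+0.602763, +0.106259, +0.359068)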